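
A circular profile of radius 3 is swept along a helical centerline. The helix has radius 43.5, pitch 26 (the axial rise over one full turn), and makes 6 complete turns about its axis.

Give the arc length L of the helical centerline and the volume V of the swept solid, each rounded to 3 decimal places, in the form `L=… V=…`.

2πR = 2π·43.5 = 273.318561
per-turn = √(273.318561² + 26²) = √(74703.0357 + 676) = √75379.0357 = 274.552428
L = 6 × 274.552428 = 1647.314568
V = π·3² × L = 28.274334 × 1647.314568 = 46576.722102

L=1647.315 V=46576.722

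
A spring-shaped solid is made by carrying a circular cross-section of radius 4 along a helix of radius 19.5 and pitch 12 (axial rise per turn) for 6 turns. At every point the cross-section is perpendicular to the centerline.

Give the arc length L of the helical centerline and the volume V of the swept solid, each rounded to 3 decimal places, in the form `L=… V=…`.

2πR = 2π·19.5 = 122.522113
per-turn = √(122.522113² + 12²) = √(15011.6683 + 144) = √15155.6683 = 123.108360
L = 6 × 123.108360 = 738.650160
V = π·4² × L = 50.265482 × 738.650160 = 37128.606650

L=738.650 V=37128.607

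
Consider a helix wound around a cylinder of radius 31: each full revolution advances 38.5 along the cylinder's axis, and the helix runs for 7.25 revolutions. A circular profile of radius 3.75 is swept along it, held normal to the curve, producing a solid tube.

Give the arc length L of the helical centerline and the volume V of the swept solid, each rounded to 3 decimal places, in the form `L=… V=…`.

2πR = 2π·31 = 194.778745
per-turn = √(194.778745² + 38.5²) = √(37938.7593 + 1482.25) = √39421.0093 = 198.547247
L = 7.25 × 198.547247 = 1439.467541
V = π·3.75² × L = 44.178647 × 1439.467541 = 63593.727927

L=1439.468 V=63593.728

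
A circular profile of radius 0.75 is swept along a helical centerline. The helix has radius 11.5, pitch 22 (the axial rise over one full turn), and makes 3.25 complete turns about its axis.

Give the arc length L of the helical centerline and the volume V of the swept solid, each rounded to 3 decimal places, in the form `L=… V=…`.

L=245.478 V=433.795

2πR = 2π·11.5 = 72.256631
per-turn = √(72.256631² + 22²) = √(5221.0207 + 484) = √5705.0207 = 75.531588
L = 3.25 × 75.531588 = 245.477660
V = π·0.75² × L = 1.767146 × 245.477660 = 433.794832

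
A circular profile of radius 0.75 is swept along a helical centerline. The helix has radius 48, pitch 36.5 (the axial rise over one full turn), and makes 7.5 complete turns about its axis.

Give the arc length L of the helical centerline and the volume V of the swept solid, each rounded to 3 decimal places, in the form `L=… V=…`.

2πR = 2π·48 = 301.592895
per-turn = √(301.592895² + 36.5²) = √(90958.2742 + 1332.25) = √92290.5242 = 303.793555
L = 7.5 × 303.793555 = 2278.451664
V = π·0.75² × L = 1.767146 × 2278.451664 = 4026.356442

L=2278.452 V=4026.356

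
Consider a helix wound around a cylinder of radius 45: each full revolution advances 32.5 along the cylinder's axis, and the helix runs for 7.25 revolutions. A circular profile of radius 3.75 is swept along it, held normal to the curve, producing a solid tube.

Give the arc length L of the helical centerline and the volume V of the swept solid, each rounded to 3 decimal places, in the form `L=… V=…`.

L=2063.387 V=91157.634

2πR = 2π·45 = 282.743339
per-turn = √(282.743339² + 32.5²) = √(79943.7956 + 1056.25) = √81000.0456 = 284.605070
L = 7.25 × 284.605070 = 2063.386755
V = π·3.75² × L = 44.178647 × 2063.386755 = 91157.634422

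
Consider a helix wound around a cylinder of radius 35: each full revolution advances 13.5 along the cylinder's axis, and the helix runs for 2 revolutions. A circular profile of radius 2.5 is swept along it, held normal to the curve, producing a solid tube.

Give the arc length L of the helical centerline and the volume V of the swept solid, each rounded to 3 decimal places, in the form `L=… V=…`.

L=440.651 V=8652.161

2πR = 2π·35 = 219.911486
per-turn = √(219.911486² + 13.5²) = √(48361.0616 + 182.25) = √48543.3116 = 220.325467
L = 2 × 220.325467 = 440.650935
V = π·2.5² × L = 19.634954 × 440.650935 = 8652.160871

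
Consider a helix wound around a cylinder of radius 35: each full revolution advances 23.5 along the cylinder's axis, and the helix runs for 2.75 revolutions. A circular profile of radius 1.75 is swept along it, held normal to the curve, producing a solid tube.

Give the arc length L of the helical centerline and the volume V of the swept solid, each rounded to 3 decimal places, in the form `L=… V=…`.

L=608.200 V=5851.567

2πR = 2π·35 = 219.911486
per-turn = √(219.911486² + 23.5²) = √(48361.0616 + 552.25) = √48913.3116 = 221.163540
L = 2.75 × 221.163540 = 608.199736
V = π·1.75² × L = 9.621128 × 608.199736 = 5851.567205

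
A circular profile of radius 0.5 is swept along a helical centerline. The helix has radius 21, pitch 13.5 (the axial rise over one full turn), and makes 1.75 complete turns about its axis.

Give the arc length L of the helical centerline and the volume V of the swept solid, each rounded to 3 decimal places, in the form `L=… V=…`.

2πR = 2π·21 = 131.946891
per-turn = √(131.946891² + 13.5²) = √(17409.9822 + 182.25) = √17592.2322 = 132.635712
L = 1.75 × 132.635712 = 232.112496
V = π·0.5² × L = 0.785398 × 232.112496 = 182.300728

L=232.112 V=182.301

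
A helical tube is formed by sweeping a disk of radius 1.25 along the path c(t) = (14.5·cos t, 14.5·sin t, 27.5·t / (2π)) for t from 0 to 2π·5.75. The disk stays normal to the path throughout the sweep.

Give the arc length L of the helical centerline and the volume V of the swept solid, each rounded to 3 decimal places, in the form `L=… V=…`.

L=547.205 V=2686.087

2πR = 2π·14.5 = 91.106187
per-turn = √(91.106187² + 27.5²) = √(8300.3373 + 756.25) = √9056.5873 = 95.166104
L = 5.75 × 95.166104 = 547.205097
V = π·1.25² × L = 4.908739 × 547.205097 = 2686.086736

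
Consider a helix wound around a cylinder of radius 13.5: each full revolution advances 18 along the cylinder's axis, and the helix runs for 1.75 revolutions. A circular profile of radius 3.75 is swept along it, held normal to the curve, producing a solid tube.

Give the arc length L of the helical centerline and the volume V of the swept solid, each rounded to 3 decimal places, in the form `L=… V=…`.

L=151.746 V=6703.920

2πR = 2π·13.5 = 84.823002
per-turn = √(84.823002² + 18²) = √(7194.9416 + 324) = √7518.9416 = 86.711831
L = 1.75 × 86.711831 = 151.745704
V = π·3.75² × L = 44.178647 × 151.745704 = 6703.919843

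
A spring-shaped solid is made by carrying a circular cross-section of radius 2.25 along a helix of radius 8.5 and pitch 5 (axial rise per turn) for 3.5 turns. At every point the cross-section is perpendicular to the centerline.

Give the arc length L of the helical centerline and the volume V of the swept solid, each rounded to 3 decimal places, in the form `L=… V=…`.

L=187.742 V=2985.910

2πR = 2π·8.5 = 53.407075
per-turn = √(53.407075² + 5²) = √(2852.3157 + 25) = √2877.3157 = 53.640616
L = 3.5 × 53.640616 = 187.742156
V = π·2.25² × L = 15.904313 × 187.742156 = 2985.909970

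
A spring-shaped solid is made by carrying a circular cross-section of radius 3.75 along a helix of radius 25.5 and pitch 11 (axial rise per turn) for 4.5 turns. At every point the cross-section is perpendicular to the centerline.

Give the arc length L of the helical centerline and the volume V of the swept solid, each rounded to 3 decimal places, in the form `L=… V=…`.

L=722.693 V=31927.587

2πR = 2π·25.5 = 160.221225
per-turn = √(160.221225² + 11²) = √(25670.8410 + 121) = √25791.8410 = 160.598384
L = 4.5 × 160.598384 = 722.692729
V = π·3.75² × L = 44.178647 × 722.692729 = 31927.586761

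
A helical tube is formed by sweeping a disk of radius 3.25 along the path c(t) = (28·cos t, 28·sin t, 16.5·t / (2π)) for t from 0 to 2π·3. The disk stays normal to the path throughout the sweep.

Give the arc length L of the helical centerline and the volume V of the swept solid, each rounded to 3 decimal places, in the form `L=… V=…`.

2πR = 2π·28 = 175.929189
per-turn = √(175.929189² + 16.5²) = √(30951.0794 + 272.25) = √31223.3294 = 176.701243
L = 3 × 176.701243 = 530.103730
V = π·3.25² × L = 33.183072 × 530.103730 = 17590.470456

L=530.104 V=17590.470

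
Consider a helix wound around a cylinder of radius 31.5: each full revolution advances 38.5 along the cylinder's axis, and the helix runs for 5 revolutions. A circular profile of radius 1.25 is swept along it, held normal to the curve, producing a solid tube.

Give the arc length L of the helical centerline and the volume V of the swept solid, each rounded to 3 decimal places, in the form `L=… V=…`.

L=1008.151 V=4948.748

2πR = 2π·31.5 = 197.920337
per-turn = √(197.920337² + 38.5²) = √(39172.4599 + 1482.25) = √40654.7099 = 201.630131
L = 5 × 201.630131 = 1008.150657
V = π·1.25² × L = 4.908739 × 1008.150657 = 4948.747964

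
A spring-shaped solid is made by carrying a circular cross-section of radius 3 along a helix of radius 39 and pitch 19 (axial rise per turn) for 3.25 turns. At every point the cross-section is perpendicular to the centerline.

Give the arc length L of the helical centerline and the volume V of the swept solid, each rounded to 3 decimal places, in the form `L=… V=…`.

2πR = 2π·39 = 245.044227
per-turn = √(245.044227² + 19²) = √(60046.6732 + 361) = √60407.6732 = 245.779725
L = 3.25 × 245.779725 = 798.784106
V = π·3² × L = 28.274334 × 798.784106 = 22585.088512

L=798.784 V=22585.089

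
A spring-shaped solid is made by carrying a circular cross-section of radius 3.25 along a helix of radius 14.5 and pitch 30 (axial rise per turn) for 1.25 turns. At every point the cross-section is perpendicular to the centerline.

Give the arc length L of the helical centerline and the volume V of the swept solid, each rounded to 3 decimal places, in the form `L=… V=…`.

L=119.898 V=3978.584

2πR = 2π·14.5 = 91.106187
per-turn = √(91.106187² + 30²) = √(8300.3373 + 900) = √9200.3373 = 95.918389
L = 1.25 × 95.918389 = 119.897986
V = π·3.25² × L = 33.183072 × 119.897986 = 3978.583549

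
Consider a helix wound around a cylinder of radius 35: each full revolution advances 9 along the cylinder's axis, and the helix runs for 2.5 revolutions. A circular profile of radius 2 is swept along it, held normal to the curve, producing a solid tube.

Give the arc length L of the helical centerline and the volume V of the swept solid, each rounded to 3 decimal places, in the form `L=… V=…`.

L=550.239 V=6914.506

2πR = 2π·35 = 219.911486
per-turn = √(219.911486² + 9²) = √(48361.0616 + 81) = √48442.0616 = 220.095574
L = 2.5 × 220.095574 = 550.238934
V = π·2² × L = 12.566371 × 550.238934 = 6914.506374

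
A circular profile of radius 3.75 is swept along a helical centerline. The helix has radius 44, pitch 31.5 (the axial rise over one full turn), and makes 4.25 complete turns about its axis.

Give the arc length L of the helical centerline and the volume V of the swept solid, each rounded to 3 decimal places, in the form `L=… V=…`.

L=1182.558 V=52243.810

2πR = 2π·44 = 276.460154
per-turn = √(276.460154² + 31.5²) = √(76430.2165 + 992.25) = √77422.4665 = 278.248929
L = 4.25 × 278.248929 = 1182.557948
V = π·3.75² × L = 44.178647 × 1182.557948 = 52243.809785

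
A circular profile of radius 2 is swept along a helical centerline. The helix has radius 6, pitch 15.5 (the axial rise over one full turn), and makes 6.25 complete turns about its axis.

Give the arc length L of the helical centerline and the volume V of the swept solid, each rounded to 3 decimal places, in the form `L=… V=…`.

2πR = 2π·6 = 37.699112
per-turn = √(37.699112² + 15.5²) = √(1421.2230 + 240.25) = √1661.4730 = 40.761171
L = 6.25 × 40.761171 = 254.757317
V = π·2² × L = 12.566371 × 254.757317 = 3201.374858

L=254.757 V=3201.375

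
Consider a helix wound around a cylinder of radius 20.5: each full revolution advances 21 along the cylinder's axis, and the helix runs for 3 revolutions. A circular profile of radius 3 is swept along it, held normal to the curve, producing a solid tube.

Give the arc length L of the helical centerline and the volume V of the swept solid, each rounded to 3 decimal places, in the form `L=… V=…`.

2πR = 2π·20.5 = 128.805299
per-turn = √(128.805299² + 21²) = √(16590.8050 + 441) = √17031.8050 = 130.505958
L = 3 × 130.505958 = 391.517873
V = π·3² × L = 28.274334 × 391.517873 = 11069.907066

L=391.518 V=11069.907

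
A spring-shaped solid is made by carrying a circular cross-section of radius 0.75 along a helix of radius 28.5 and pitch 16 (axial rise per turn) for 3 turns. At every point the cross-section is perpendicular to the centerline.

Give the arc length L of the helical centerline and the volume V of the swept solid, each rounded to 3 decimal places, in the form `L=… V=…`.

2πR = 2π·28.5 = 179.070781
per-turn = √(179.070781² + 16²) = √(32066.3447 + 256) = √32322.3447 = 179.784161
L = 3 × 179.784161 = 539.352484
V = π·0.75² × L = 1.767146 × 539.352484 = 953.114514

L=539.352 V=953.115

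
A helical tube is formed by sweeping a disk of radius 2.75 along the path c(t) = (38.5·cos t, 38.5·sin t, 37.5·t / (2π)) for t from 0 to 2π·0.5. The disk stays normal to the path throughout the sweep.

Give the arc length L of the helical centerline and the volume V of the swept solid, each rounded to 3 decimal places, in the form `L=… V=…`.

2πR = 2π·38.5 = 241.902634
per-turn = √(241.902634² + 37.5²) = √(58516.8845 + 1406.25) = √59923.1345 = 244.792023
L = 0.5 × 244.792023 = 122.396011
V = π·2.75² × L = 23.758294 × 122.396011 = 2907.920479

L=122.396 V=2907.920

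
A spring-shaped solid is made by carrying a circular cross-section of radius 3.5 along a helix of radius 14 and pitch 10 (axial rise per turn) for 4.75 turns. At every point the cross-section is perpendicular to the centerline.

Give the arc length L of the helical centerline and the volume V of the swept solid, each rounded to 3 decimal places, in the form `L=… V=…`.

2πR = 2π·14 = 87.964594
per-turn = √(87.964594² + 10²) = √(7737.7699 + 100) = √7837.7699 = 88.531180
L = 4.75 × 88.531180 = 420.523105
V = π·3.5² × L = 38.484510 × 420.523105 = 16183.625661

L=420.523 V=16183.626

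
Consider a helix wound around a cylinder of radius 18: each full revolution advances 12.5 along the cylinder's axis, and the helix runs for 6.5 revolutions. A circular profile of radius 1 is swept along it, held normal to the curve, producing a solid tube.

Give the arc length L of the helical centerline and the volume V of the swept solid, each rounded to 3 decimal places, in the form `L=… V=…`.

2πR = 2π·18 = 113.097336
per-turn = √(113.097336² + 12.5²) = √(12791.0073 + 156.25) = √12947.2573 = 113.786015
L = 6.5 × 113.786015 = 739.609100
V = π·1² × L = 3.141593 × 739.609100 = 2323.550516

L=739.609 V=2323.551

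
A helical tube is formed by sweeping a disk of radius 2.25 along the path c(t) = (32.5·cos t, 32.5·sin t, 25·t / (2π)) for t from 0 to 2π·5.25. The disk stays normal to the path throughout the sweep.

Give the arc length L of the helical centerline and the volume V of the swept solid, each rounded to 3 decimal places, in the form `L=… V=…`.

L=1080.073 V=17177.817

2πR = 2π·32.5 = 204.203522
per-turn = √(204.203522² + 25²) = √(41699.0786 + 625) = √42324.0786 = 205.728167
L = 5.25 × 205.728167 = 1080.072875
V = π·2.25² × L = 15.904313 × 1080.072875 = 17177.816867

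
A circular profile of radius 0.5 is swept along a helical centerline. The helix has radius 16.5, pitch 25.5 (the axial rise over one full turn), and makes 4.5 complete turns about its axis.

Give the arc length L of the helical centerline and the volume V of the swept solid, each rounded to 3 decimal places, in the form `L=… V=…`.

L=480.432 V=377.330

2πR = 2π·16.5 = 103.672558
per-turn = √(103.672558² + 25.5²) = √(10747.9992 + 650.25) = √11398.2492 = 106.762583
L = 4.5 × 106.762583 = 480.431625
V = π·0.5² × L = 0.785398 × 480.431625 = 377.330116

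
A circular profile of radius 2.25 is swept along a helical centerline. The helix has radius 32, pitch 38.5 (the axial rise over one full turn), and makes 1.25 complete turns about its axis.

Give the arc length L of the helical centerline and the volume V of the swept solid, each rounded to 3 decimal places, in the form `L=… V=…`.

2πR = 2π·32 = 201.061930
per-turn = √(201.061930² + 38.5²) = √(40425.8996 + 1482.25) = √41908.1496 = 204.714801
L = 1.25 × 204.714801 = 255.893501
V = π·2.25² × L = 15.904313 × 255.893501 = 4069.810284

L=255.894 V=4069.810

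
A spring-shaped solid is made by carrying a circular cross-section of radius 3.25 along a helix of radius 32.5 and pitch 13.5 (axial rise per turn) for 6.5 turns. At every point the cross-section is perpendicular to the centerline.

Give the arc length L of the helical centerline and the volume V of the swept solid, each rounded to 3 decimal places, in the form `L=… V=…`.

2πR = 2π·32.5 = 204.203522
per-turn = √(204.203522² + 13.5²) = √(41699.0786 + 182.25) = √41881.3286 = 204.649282
L = 6.5 × 204.649282 = 1330.220333
V = π·3.25² × L = 33.183072 × 1330.220333 = 44140.797608

L=1330.220 V=44140.798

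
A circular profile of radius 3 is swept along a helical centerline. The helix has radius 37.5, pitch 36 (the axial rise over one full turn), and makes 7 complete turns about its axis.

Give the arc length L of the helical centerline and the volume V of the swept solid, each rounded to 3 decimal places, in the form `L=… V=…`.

2πR = 2π·37.5 = 235.619449
per-turn = √(235.619449² + 36²) = √(55516.5248 + 1296) = √56812.5248 = 238.353781
L = 7 × 238.353781 = 1668.476465
V = π·3² × L = 28.274334 × 1668.476465 = 47175.060636

L=1668.476 V=47175.061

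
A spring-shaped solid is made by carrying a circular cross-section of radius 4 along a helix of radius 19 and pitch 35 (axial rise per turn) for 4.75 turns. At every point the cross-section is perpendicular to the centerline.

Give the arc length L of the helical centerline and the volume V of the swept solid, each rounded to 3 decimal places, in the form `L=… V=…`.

L=590.926 V=29703.168

2πR = 2π·19 = 119.380521
per-turn = √(119.380521² + 35²) = √(14251.7088 + 1225) = √15476.7088 = 124.405421
L = 4.75 × 124.405421 = 590.925749
V = π·4² × L = 50.265482 × 590.925749 = 29703.167889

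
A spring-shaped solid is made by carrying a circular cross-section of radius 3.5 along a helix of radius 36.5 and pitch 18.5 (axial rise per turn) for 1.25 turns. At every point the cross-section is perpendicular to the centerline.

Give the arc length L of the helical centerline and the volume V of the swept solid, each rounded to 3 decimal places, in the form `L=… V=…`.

L=287.602 V=11068.204

2πR = 2π·36.5 = 229.336264
per-turn = √(229.336264² + 18.5²) = √(52595.1219 + 342.25) = √52937.3719 = 230.081229
L = 1.25 × 230.081229 = 287.601536
V = π·3.5² × L = 38.484510 × 287.601536 = 11068.204191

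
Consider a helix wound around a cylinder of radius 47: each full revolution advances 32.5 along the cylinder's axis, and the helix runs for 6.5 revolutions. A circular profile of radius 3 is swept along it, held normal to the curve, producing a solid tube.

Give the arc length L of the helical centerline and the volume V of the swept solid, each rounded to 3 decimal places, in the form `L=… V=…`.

L=1931.103 V=54600.639

2πR = 2π·47 = 295.309709
per-turn = √(295.309709² + 32.5²) = √(87207.8245 + 1056.25) = √88264.0745 = 297.092704
L = 6.5 × 297.092704 = 1931.102573
V = π·3² × L = 28.274334 × 1931.102573 = 54600.638908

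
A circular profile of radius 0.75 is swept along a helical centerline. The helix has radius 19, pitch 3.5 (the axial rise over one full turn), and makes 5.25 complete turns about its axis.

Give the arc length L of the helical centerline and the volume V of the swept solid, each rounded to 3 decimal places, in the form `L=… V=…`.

L=627.017 V=1108.031

2πR = 2π·19 = 119.380521
per-turn = √(119.380521² + 3.5²) = √(14251.7088 + 12.25) = √14263.9588 = 119.431816
L = 5.25 × 119.431816 = 627.017036
V = π·0.75² × L = 1.767146 × 627.017036 = 1108.030564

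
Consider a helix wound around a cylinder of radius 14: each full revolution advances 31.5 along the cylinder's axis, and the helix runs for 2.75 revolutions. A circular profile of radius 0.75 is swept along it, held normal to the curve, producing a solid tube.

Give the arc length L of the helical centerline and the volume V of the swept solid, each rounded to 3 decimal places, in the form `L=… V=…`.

2πR = 2π·14 = 87.964594
per-turn = √(87.964594² + 31.5²) = √(7737.7699 + 992.25) = √8730.0199 = 93.434575
L = 2.75 × 93.434575 = 256.945082
V = π·0.75² × L = 1.767146 × 256.945082 = 454.059440

L=256.945 V=454.059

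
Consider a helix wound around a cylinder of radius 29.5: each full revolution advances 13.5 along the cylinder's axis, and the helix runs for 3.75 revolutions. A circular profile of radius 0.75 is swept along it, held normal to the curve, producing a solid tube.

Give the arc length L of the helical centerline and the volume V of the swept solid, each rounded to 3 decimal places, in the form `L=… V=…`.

L=696.919 V=1231.557

2πR = 2π·29.5 = 185.353967
per-turn = √(185.353967² + 13.5²) = √(34356.0929 + 182.25) = √34538.3429 = 185.844943
L = 3.75 × 185.844943 = 696.918537
V = π·0.75² × L = 1.767146 × 696.918537 = 1231.556713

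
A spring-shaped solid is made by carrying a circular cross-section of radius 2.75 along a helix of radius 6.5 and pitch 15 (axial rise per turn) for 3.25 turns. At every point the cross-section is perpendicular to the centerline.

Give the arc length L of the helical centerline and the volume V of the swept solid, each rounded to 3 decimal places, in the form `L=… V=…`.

2πR = 2π·6.5 = 40.840704
per-turn = √(40.840704² + 15²) = √(1667.9631 + 225) = √1892.9631 = 43.508196
L = 3.25 × 43.508196 = 141.401638
V = π·2.75² × L = 23.758294 × 141.401638 = 3359.461748

L=141.402 V=3359.462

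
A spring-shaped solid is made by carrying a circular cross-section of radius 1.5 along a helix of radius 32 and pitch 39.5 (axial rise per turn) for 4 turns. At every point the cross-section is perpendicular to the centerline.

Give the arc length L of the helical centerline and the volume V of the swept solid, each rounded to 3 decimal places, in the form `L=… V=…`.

L=819.621 V=5793.559

2πR = 2π·32 = 201.061930
per-turn = √(201.061930² + 39.5²) = √(40425.8996 + 1560.25) = √41986.1496 = 204.905221
L = 4 × 204.905221 = 819.620884
V = π·1.5² × L = 7.068583 × 819.620884 = 5793.558635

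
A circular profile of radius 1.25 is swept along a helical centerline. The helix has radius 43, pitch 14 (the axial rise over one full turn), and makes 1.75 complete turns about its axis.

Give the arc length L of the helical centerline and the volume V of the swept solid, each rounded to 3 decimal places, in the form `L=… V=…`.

2πR = 2π·43 = 270.176968
per-turn = √(270.176968² + 14²) = √(72995.5942 + 196) = √73191.5942 = 270.539450
L = 1.75 × 270.539450 = 473.444038
V = π·1.25² × L = 4.908739 × 473.444038 = 2324.012987

L=473.444 V=2324.013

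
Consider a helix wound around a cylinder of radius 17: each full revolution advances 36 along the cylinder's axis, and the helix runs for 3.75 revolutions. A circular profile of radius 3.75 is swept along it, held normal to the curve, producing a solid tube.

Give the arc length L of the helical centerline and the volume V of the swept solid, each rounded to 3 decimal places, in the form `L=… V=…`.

L=422.691 V=18673.920

2πR = 2π·17 = 106.814150
per-turn = √(106.814150² + 36²) = √(11409.2627 + 1296) = √12705.2627 = 112.717624
L = 3.75 × 112.717624 = 422.691089
V = π·3.75² × L = 44.178647 × 422.691089 = 18673.920271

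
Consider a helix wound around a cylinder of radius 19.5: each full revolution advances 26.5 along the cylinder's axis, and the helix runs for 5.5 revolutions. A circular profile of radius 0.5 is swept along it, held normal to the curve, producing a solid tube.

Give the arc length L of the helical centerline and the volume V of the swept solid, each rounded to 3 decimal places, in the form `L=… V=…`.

2πR = 2π·19.5 = 122.522113
per-turn = √(122.522113² + 26.5²) = √(15011.6683 + 702.25) = √15713.9183 = 125.355169
L = 5.5 × 125.355169 = 689.453427
V = π·0.5² × L = 0.785398 × 689.453427 = 541.495456

L=689.453 V=541.495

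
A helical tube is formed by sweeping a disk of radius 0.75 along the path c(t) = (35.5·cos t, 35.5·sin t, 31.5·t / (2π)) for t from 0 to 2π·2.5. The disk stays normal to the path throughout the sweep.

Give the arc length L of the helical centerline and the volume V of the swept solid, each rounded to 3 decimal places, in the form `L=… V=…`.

L=563.166 V=995.196

2πR = 2π·35.5 = 223.053078
per-turn = √(223.053078² + 31.5²) = √(49752.6758 + 992.25) = √50744.9258 = 225.266344
L = 2.5 × 225.266344 = 563.165860
V = π·0.75² × L = 1.767146 × 563.165860 = 995.196223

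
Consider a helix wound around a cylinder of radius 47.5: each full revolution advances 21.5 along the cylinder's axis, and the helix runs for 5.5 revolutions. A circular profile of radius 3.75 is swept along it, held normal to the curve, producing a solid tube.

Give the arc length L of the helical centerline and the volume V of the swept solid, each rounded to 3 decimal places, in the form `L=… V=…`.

2πR = 2π·47.5 = 298.451302
per-turn = √(298.451302² + 21.5²) = √(89073.1797 + 462.25) = √89535.4297 = 299.224714
L = 5.5 × 299.224714 = 1645.735929
V = π·3.75² × L = 44.178647 × 1645.735929 = 72706.386168

L=1645.736 V=72706.386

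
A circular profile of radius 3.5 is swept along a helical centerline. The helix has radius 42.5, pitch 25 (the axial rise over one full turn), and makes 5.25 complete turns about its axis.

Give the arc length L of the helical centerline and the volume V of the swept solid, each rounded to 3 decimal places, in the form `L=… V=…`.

2πR = 2π·42.5 = 267.035376
per-turn = √(267.035376² + 25²) = √(71307.8918 + 625) = √71932.8918 = 268.203079
L = 5.25 × 268.203079 = 1408.066167
V = π·3.5² × L = 38.484510 × 1408.066167 = 54188.736487

L=1408.066 V=54188.736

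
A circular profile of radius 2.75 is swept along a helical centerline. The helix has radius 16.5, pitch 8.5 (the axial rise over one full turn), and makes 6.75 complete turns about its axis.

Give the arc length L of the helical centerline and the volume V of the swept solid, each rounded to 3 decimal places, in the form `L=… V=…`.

L=702.138 V=16681.599

2πR = 2π·16.5 = 103.672558
per-turn = √(103.672558² + 8.5²) = √(10747.9992 + 72.25) = √10820.2492 = 104.020427
L = 6.75 × 104.020427 = 702.137881
V = π·2.75² × L = 23.758294 × 702.137881 = 16681.598515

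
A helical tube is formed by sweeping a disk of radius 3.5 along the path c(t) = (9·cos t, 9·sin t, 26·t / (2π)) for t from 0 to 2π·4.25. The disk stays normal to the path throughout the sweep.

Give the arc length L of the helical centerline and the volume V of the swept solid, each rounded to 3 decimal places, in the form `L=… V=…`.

2πR = 2π·9 = 56.548668
per-turn = √(56.548668² + 26²) = √(3197.7518 + 676) = √3873.7518 = 62.239472
L = 4.25 × 62.239472 = 264.517754
V = π·3.5² × L = 38.484510 × 264.517754 = 10179.836163

L=264.518 V=10179.836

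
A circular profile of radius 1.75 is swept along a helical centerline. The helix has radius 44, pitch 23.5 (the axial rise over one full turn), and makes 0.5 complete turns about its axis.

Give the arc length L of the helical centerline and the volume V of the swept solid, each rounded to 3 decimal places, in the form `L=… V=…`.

L=138.729 V=1334.725

2πR = 2π·44 = 276.460154
per-turn = √(276.460154² + 23.5²) = √(76430.2165 + 552.25) = √76982.4665 = 277.457144
L = 0.5 × 277.457144 = 138.728572
V = π·1.75² × L = 9.621128 × 138.728572 = 1334.725277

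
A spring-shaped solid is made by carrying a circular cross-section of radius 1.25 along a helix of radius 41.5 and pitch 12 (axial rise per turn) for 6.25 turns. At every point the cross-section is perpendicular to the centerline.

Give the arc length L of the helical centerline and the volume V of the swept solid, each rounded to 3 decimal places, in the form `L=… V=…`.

2πR = 2π·41.5 = 260.752190
per-turn = √(260.752190² + 12²) = √(67991.7047 + 144) = √68135.7047 = 261.028168
L = 6.25 × 261.028168 = 1631.426053
V = π·1.25² × L = 4.908739 × 1631.426053 = 8008.243910

L=1631.426 V=8008.244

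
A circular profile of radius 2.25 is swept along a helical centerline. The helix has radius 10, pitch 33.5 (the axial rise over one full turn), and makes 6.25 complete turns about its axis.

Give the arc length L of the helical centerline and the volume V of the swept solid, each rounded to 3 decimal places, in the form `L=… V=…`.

L=445.029 V=7077.874

2πR = 2π·10 = 62.831853
per-turn = √(62.831853² + 33.5²) = √(3947.8418 + 1122.25) = √5070.0918 = 71.204577
L = 6.25 × 71.204577 = 445.028605
V = π·2.25² × L = 15.904313 × 445.028605 = 7077.874145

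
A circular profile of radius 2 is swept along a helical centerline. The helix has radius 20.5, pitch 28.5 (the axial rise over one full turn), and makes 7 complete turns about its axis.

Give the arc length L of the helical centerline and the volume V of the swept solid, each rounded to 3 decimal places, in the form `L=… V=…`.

L=923.444 V=11604.345

2πR = 2π·20.5 = 128.805299
per-turn = √(128.805299² + 28.5²) = √(16590.8050 + 812.25) = √17403.0550 = 131.920639
L = 7 × 131.920639 = 923.444473
V = π·2² × L = 12.566371 × 923.444473 = 11604.345491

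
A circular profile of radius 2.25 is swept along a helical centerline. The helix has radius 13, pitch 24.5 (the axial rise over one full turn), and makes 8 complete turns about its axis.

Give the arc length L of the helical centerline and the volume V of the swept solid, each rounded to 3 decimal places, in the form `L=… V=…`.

L=682.213 V=10850.129

2πR = 2π·13 = 81.681409
per-turn = √(81.681409² + 24.5²) = √(6671.8526 + 600.25) = √7272.1026 = 85.276624
L = 8 × 85.276624 = 682.212991
V = π·2.25² × L = 15.904313 × 682.212991 = 10850.128808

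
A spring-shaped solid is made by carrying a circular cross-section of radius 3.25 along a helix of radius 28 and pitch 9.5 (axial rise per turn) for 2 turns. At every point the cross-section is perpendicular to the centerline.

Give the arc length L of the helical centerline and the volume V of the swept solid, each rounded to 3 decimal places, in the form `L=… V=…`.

2πR = 2π·28 = 175.929189
per-turn = √(175.929189² + 9.5²) = √(30951.0794 + 90.25) = √31041.3294 = 176.185497
L = 2 × 176.185497 = 352.370994
V = π·3.25² × L = 33.183072 × 352.370994 = 11692.752216

L=352.371 V=11692.752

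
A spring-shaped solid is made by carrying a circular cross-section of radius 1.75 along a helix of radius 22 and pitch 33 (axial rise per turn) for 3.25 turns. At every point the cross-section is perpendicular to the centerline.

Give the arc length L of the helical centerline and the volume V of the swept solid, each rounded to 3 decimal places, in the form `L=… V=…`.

L=461.872 V=4443.733

2πR = 2π·22 = 138.230077
per-turn = √(138.230077² + 33²) = √(19107.5541 + 1089) = √20196.5541 = 142.114581
L = 3.25 × 142.114581 = 461.872388
V = π·1.75² × L = 9.621128 × 461.872388 = 4443.733135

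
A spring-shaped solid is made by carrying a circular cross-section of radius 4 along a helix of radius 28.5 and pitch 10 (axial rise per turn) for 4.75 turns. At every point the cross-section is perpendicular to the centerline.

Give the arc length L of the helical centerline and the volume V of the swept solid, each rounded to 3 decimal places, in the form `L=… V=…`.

2πR = 2π·28.5 = 179.070781
per-turn = √(179.070781² + 10²) = √(32066.3447 + 100) = √32166.3447 = 179.349783
L = 4.75 × 179.349783 = 851.911470
V = π·4² × L = 50.265482 × 851.911470 = 42821.741037

L=851.911 V=42821.741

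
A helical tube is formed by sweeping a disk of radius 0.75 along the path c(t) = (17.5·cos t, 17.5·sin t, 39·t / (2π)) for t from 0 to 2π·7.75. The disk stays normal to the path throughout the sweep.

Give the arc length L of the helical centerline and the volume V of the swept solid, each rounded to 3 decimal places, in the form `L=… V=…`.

2πR = 2π·17.5 = 109.955743
per-turn = √(109.955743² + 39²) = √(12090.2654 + 1521) = √13611.2654 = 116.667328
L = 7.75 × 116.667328 = 904.171791
V = π·0.75² × L = 1.767146 × 904.171791 = 1597.803444

L=904.172 V=1597.803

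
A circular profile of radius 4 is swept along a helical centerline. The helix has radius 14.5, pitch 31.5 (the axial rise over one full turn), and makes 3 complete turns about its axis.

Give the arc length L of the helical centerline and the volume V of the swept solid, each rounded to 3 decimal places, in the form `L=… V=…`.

L=289.194 V=14536.486

2πR = 2π·14.5 = 91.106187
per-turn = √(91.106187² + 31.5²) = √(8300.3373 + 992.25) = √9292.5873 = 96.398067
L = 3 × 96.398067 = 289.194201
V = π·4² × L = 50.265482 × 289.194201 = 14536.486021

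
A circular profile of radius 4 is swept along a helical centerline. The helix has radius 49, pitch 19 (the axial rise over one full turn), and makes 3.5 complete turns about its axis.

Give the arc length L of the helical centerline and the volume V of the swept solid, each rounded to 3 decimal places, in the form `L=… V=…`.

2πR = 2π·49 = 307.876080
per-turn = √(307.876080² + 19²) = √(94787.6807 + 361) = √95148.6807 = 308.461798
L = 3.5 × 308.461798 = 1079.616292
V = π·4² × L = 50.265482 × 1079.616292 = 54267.433792

L=1079.616 V=54267.434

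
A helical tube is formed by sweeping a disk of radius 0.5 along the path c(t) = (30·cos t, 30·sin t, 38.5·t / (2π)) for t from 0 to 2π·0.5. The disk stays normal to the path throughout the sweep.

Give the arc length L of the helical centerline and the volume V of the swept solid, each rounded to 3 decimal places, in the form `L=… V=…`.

2πR = 2π·30 = 188.495559
per-turn = √(188.495559² + 38.5²) = √(35530.5758 + 1482.25) = √37012.8258 = 192.387177
L = 0.5 × 192.387177 = 96.193588
V = π·0.5² × L = 0.785398 × 96.193588 = 75.550268

L=96.194 V=75.550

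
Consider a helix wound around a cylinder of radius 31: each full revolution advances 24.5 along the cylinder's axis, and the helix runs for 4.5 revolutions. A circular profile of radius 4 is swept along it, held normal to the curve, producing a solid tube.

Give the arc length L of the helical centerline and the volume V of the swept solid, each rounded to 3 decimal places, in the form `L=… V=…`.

L=883.411 V=44405.079

2πR = 2π·31 = 194.778745
per-turn = √(194.778745² + 24.5²) = √(37938.7593 + 600.25) = √38539.0093 = 196.313548
L = 4.5 × 196.313548 = 883.410968
V = π·4² × L = 50.265482 × 883.410968 = 44405.078523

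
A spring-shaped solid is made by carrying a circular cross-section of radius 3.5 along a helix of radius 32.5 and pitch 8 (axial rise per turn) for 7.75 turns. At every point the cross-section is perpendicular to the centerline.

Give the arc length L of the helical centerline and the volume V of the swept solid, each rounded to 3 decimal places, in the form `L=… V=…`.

L=1583.791 V=60951.432

2πR = 2π·32.5 = 204.203522
per-turn = √(204.203522² + 8²) = √(41699.0786 + 64) = √41763.0786 = 204.360169
L = 7.75 × 204.360169 = 1583.791308
V = π·3.5² × L = 38.484510 × 1583.791308 = 60951.432451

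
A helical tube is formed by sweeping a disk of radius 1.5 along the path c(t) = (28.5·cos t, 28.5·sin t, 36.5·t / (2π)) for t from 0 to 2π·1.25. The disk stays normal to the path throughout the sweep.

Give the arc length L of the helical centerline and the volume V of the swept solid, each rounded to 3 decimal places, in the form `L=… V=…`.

2πR = 2π·28.5 = 179.070781
per-turn = √(179.070781² + 36.5²) = √(32066.3447 + 1332.25) = √33398.5947 = 182.752824
L = 1.25 × 182.752824 = 228.441030
V = π·1.5² × L = 7.068583 × 228.441030 = 1614.754489

L=228.441 V=1614.754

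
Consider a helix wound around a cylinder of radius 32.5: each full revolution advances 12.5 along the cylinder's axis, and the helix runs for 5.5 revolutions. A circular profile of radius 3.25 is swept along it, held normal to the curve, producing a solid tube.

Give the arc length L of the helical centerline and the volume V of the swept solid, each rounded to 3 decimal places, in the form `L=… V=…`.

L=1125.222 V=37338.310

2πR = 2π·32.5 = 204.203522
per-turn = √(204.203522² + 12.5²) = √(41699.0786 + 156.25) = √41855.3286 = 204.585749
L = 5.5 × 204.585749 = 1125.221618
V = π·3.25² × L = 33.183072 × 1125.221618 = 37338.310426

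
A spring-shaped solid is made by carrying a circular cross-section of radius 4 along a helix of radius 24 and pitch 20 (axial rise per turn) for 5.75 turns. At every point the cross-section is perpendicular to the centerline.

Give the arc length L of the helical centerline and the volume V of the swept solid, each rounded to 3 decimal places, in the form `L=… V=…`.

2πR = 2π·24 = 150.796447
per-turn = √(150.796447² + 20²) = √(22739.5685 + 400) = √23139.5685 = 152.116957
L = 5.75 × 152.116957 = 874.672501
V = π·4² × L = 50.265482 × 874.672501 = 43965.835279

L=874.673 V=43965.835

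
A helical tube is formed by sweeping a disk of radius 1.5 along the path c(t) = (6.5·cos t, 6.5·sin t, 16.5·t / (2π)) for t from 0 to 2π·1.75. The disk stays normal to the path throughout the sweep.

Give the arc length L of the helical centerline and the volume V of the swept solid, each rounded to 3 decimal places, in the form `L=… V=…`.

L=77.084 V=544.873

2πR = 2π·6.5 = 40.840704
per-turn = √(40.840704² + 16.5²) = √(1667.9631 + 272.25) = √1940.2131 = 44.047851
L = 1.75 × 44.047851 = 77.083739
V = π·1.5² × L = 7.068583 × 77.083739 = 544.872840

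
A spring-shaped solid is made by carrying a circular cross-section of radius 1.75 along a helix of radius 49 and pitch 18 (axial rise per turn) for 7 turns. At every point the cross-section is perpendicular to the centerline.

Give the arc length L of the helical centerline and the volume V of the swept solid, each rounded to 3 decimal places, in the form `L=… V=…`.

L=2158.813 V=20770.212

2πR = 2π·49 = 307.876080
per-turn = √(307.876080² + 18²) = √(94787.6807 + 324) = √95111.6807 = 308.401817
L = 7 × 308.401817 = 2158.812718
V = π·1.75² × L = 9.621128 × 2158.812718 = 20770.212415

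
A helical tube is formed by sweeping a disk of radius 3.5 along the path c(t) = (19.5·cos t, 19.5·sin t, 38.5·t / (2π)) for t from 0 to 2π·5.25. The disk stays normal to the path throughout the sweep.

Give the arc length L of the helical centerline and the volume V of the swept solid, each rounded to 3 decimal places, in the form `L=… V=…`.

L=674.250 V=25948.197

2πR = 2π·19.5 = 122.522113
per-turn = √(122.522113² + 38.5²) = √(15011.6683 + 1482.25) = √16493.9183 = 128.428651
L = 5.25 × 128.428651 = 674.250416
V = π·3.5² × L = 38.484510 × 674.250416 = 25948.196867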